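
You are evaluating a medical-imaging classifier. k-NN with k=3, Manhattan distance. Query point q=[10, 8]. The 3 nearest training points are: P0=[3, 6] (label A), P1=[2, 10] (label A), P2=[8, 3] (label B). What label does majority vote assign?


d(q,P0) = 9  (label A)
d(q,P1) = 10  (label A)
d(q,P2) = 7  (label B)
Votes: A=2, B=1
Majority → A

A


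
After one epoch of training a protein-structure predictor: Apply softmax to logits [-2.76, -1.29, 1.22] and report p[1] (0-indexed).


Exponentials: e^-2.76=0.0633, e^-1.29=0.2753, e^1.22=3.3872
Sum = 3.7258
Softmax = [0.017, 0.0739, 0.9091]
p[1] = 0.2753/3.7258 = 0.0739

0.0739


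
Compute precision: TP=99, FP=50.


Precision = TP/(TP+FP)
= 99/(99+50)
= 99/149 = 66.44%

66.44%


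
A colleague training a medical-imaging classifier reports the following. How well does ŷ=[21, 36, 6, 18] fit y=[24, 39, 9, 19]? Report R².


ȳ = 22.75
SS_res = Σ(y-ŷ)² = 28
SS_tot = Σ(y-ȳ)² = 468.75
R² = 1 - SS_res/SS_tot = 1 - 0.0597 = 0.9403

0.9403


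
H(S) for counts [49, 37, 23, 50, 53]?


Probabilities: [49/212, 37/212, 23/212, 50/212, 53/212] ≈ [0.2311, 0.1745, 0.1085, 0.2358, 0.25]
H = -((49/212)·log₂(49/212) + (37/212)·log₂(37/212) + (23/212)·log₂(23/212) + (50/212)·log₂(50/212) + (53/212)·log₂(53/212))
  = 2.2671 bits

2.2671 bits


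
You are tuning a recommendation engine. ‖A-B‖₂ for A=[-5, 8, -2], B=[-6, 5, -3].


d = √((-5+ 6)² + (8-5)² + (-2+ 3)²)
  = √(1 + 9 + 1)
  = √11 = 3.3166

3.3166


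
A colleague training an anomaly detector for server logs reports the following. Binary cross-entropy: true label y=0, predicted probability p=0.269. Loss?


BCE = -[y·ln(p) + (1-y)·ln(1-p)]
= -0 - 1·ln(1-0.269)
= -ln(0.731) = 0.3133

0.3133


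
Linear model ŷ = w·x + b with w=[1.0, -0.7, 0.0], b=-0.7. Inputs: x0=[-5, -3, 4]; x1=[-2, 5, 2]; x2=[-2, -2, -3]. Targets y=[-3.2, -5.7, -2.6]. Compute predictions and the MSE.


ŷ0 = (1.0)·(-5) + (-0.7)·(-3) + (0.0)·(4) - 0.7 = -3.6
ŷ1 = (1.0)·(-2) + (-0.7)·(5) + (0.0)·(2) - 0.7 = -6.2
ŷ2 = (1.0)·(-2) + (-0.7)·(-2) + (0.0)·(-3) - 0.7 = -1.3
errors² = [0.16, 0.25, 1.69]
MSE = 2.1000/3 = 0.7

0.7


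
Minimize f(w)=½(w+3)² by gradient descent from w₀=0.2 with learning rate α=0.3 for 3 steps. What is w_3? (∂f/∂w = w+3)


step 1: grad = 0.2+3 = 3.2; w = 0.2 - 0.3·(3.2) = -0.76
step 2: grad = -0.76+3 = 2.24; w = -0.76 - 0.3·(2.24) = -1.432
step 3: grad = -1.432+3 = 1.568; w = -1.432 - 0.3·(1.568) = -1.9024

-1.9024


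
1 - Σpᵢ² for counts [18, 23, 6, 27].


Probabilities: [18/74, 23/74, 6/74, 27/74] ≈ [0.2432, 0.3108, 0.0811, 0.3649]
Σpᵢ² = (324 + 529 + 36 + 729)/74² = 1618/5476
Gini = 1 - Σpᵢ² = 1 - 1618/5476 = 0.7045

0.7045


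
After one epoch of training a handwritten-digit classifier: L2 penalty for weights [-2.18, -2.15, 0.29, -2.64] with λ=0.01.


‖w‖₂² = (-2.18)² + (-2.15)² + (0.29)² + (-2.64)²
     = 4.7524 + 4.6225 + 0.0841 + 6.9696
     = 16.4286
λ·‖w‖₂² = 0.01·16.4286 = 0.164286

0.164286


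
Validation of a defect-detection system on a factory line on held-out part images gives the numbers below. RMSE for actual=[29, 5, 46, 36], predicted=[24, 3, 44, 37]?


MSE = 34/4 = 8.5
RMSE = √(34/4) = 2.9155

2.9155


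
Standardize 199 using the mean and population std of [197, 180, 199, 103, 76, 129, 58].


μ = 134.5714, σ = 54.0287
z = (199 - 134.5714)/54.0287 = 1.1925

1.1925


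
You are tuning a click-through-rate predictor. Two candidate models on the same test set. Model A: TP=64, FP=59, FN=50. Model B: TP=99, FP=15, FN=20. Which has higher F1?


Model A: P=64/123=0.5203, R=64/114=0.5614, F1=2PR/(P+R)=2TP/(2TP+FP+FN)=128/237=0.5401
Model B: P=99/114=0.8684, R=99/119=0.8319, F1=2PR/(P+R)=2TP/(2TP+FP+FN)=198/233=0.8498
0.5401 < 0.8498 → Model B

Model B


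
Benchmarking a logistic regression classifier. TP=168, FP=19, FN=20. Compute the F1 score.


Precision = 168/187 = 0.8984
Recall = 168/188 = 0.8936
F1 = 2·P·R/(P+R) = 2·TP/(2·TP+FP+FN) = 336/(336+19+20) = 336/375 = 0.896

0.896


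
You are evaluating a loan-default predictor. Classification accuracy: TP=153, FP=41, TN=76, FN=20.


Accuracy = (TP+TN)/(TP+TN+FP+FN)
= (153+76)/(290)
= 229/290 = 78.97%

78.97%


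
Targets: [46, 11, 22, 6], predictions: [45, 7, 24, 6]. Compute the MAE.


Absolute errors: |46-45|=1, |11-7|=4, |22-24|=2, |6-6|=0
Sum = 7
MAE = 7/4 = 7/4

7/4


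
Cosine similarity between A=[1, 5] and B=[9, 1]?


A·B = 1·9 + 5·1 = 14
‖A‖ = √26 = 5.099, ‖B‖ = √82 = 9.0554
cos = 14/(√26·√82) = 14/√2132 = 0.3032

0.3032


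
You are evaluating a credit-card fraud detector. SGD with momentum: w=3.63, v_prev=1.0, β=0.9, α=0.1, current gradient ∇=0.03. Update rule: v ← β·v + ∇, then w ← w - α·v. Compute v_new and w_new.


v_new = 0.9·1.0 + 0.03 = 0.9 + 0.03 = 0.93
w_new = 3.63 - 0.1·0.93 = 3.63 - 0.093 = 3.537

v_new=0.93, w_new=3.537


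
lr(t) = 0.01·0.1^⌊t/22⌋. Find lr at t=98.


n_drops = ⌊98/22⌋ = 4
lr = 0.01·0.1^4 = 0.01·0.0001 = 0.000001

0.000001


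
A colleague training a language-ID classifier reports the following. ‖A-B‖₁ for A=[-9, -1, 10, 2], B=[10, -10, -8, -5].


d = |-9-10| + |-1+ 10| + |10+ 8| + |2+ 5|
  = 19 + 9 + 18 + 7
  = 53

53


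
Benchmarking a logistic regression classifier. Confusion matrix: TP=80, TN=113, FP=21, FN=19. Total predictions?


Total = TP + TN + FP + FN
= 80 + 113 + 21 + 19
= 233
(Predicted positive: 101, predicted negative: 132)

233


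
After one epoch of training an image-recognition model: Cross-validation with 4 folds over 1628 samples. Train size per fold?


Fold size = 1628/4 = 407
Training per fold = 1628 - 407 = 1221

1221


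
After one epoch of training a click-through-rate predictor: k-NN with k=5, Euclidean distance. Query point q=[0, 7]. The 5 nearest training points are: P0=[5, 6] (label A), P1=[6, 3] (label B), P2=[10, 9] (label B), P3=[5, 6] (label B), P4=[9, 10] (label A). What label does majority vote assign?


d(q,P0) = 5.099  (label A)
d(q,P1) = 7.2111  (label B)
d(q,P2) = 10.198  (label B)
d(q,P3) = 5.099  (label B)
d(q,P4) = 9.4868  (label A)
Votes: A=2, B=3
Majority → B

B


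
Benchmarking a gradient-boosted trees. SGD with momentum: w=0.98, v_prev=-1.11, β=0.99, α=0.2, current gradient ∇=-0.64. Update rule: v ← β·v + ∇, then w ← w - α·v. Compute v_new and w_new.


v_new = 0.99·-1.11 - 0.64 = -1.0989 - 0.64 = -1.7389
w_new = 0.98 - 0.2·-1.7389 = 0.98 + 0.34778 = 1.32778

v_new=-1.7389, w_new=1.32778


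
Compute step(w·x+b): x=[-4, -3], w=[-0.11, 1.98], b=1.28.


z = (-4)·(-0.11) + (-3)·(1.98) + 1.28
  = -4.22
step(z) = 0 (z<0)

0


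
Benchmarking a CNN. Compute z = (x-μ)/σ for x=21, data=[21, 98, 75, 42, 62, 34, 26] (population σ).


μ = 51.1429, σ = 26.1885
z = (21 - 51.1429)/26.1885 = -1.151

-1.151


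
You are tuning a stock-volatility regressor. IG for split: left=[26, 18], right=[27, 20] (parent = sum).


Parent = [53, 38], H_parent = 0.9803
H_left = 0.976 (n=44), H_right = 0.9839 (n=47)
H_children = (44/91)·0.976 + (47/91)·0.9839 = 0.9801
IG = 0.9803 - 0.9801 = 0.0002

0.0002


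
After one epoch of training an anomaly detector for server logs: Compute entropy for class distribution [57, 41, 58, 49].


Probabilities: [57/205, 41/205, 58/205, 49/205] ≈ [0.278, 0.2, 0.2829, 0.239]
H = -((57/205)·log₂(57/205) + (41/205)·log₂(41/205) + (58/205)·log₂(58/205) + (49/205)·log₂(49/205))
  = 1.9867 bits

1.9867 bits


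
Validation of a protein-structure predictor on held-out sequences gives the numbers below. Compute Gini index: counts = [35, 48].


Probabilities: [35/83, 48/83] ≈ [0.4217, 0.5783]
Σpᵢ² = (1225 + 2304)/83² = 3529/6889
Gini = 1 - Σpᵢ² = 1 - 3529/6889 = 0.4877

0.4877


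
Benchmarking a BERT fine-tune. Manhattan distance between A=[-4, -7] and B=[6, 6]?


d = |-4-6| + |-7-6|
  = 10 + 13
  = 23

23


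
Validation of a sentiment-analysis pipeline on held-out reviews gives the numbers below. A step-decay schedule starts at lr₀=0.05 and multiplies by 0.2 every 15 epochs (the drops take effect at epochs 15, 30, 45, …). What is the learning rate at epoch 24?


n_drops = ⌊24/15⌋ = 1
lr = 0.05·0.2^1 = 0.05·0.2 = 0.01

0.01


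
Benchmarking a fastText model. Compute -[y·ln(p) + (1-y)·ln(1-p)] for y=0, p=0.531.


BCE = -[y·ln(p) + (1-y)·ln(1-p)]
= -0 - 1·ln(1-0.531)
= -ln(0.469) = 0.7572

0.7572


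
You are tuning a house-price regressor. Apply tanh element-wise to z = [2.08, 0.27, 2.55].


tanh(2.08) = 0.9693
tanh(0.27) = 0.2636
tanh(2.55) = 0.9879
result = [0.9693, 0.2636, 0.9879]

[0.9693, 0.2636, 0.9879]


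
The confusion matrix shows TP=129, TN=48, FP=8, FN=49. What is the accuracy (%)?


Accuracy = (TP+TN)/(TP+TN+FP+FN)
= (129+48)/(234)
= 177/234 = 75.64%

75.64%


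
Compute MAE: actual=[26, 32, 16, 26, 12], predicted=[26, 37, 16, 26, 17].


Absolute errors: |26-26|=0, |32-37|=5, |16-16|=0, |26-26|=0, |12-17|=5
Sum = 10
MAE = 10/5 = 2

2


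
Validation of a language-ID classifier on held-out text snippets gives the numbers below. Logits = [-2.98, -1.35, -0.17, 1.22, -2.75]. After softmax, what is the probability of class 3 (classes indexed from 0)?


Exponentials: e^-2.98=0.0508, e^-1.35=0.2592, e^-0.17=0.8437, e^1.22=3.3872, e^-2.75=0.0639
Sum = 4.6048
Softmax = [0.011, 0.0563, 0.1832, 0.7356, 0.0139]
p[3] = 3.3872/4.6048 = 0.7356

0.7356


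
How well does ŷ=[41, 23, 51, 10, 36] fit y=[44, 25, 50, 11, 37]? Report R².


ȳ = 33.4
SS_res = Σ(y-ŷ)² = 16
SS_tot = Σ(y-ȳ)² = 973.2
R² = 1 - SS_res/SS_tot = 1 - 0.0164 = 0.9836

0.9836


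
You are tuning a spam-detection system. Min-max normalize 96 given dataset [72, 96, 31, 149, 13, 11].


min=11, max=149
(96-11)/(149-11) = 85/138 = 0.6159

0.6159


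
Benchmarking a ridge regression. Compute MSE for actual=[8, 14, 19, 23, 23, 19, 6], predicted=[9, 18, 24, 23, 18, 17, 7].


Squared errors: (8-9)²=1, (14-18)²=16, (19-24)²=25, (23-23)²=0, (23-18)²=25, (19-17)²=4, (6-7)²=1
Sum = 72
MSE = 72/7 = 72/7

72/7


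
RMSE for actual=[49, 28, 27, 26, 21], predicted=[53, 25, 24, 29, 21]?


MSE = 43/5 = 8.6
RMSE = √(43/5) = 2.9326

2.9326


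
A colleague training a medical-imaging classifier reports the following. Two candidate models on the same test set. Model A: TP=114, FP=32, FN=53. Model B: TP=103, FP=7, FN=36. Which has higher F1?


Model A: P=114/146=0.7808, R=114/167=0.6826, F1=2PR/(P+R)=2TP/(2TP+FP+FN)=228/313=0.7284
Model B: P=103/110=0.9364, R=103/139=0.741, F1=2PR/(P+R)=2TP/(2TP+FP+FN)=206/249=0.8273
0.7284 < 0.8273 → Model B

Model B


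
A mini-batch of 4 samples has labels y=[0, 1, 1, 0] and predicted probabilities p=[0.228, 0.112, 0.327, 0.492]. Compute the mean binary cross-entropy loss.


L[0] = -ln(1-0.228) = -ln(0.772) = 0.2588
L[1] = -ln(0.112) = 2.1893
L[2] = -ln(0.327) = 1.1178
L[3] = -ln(1-0.492) = -ln(0.508) = 0.6773
mean = (0.2588 + 2.1893 + 1.1178 + 0.6773)/4 = 1.0608

1.0608


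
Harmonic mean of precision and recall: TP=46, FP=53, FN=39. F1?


Precision = 46/99 = 0.4646
Recall = 46/85 = 0.5412
F1 = 2·P·R/(P+R) = 2·TP/(2·TP+FP+FN) = 92/(92+53+39) = 92/184 = 0.5

0.5


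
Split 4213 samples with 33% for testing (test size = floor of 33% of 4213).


Test = ⌊4213·33/100⌋ = 1390
Train = 4213 - 1390 = 2823

Train: 2823, Test: 1390


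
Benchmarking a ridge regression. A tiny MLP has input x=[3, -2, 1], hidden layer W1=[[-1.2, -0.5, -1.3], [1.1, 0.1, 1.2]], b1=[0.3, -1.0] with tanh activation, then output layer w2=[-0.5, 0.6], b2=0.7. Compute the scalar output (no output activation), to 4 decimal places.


z1[0] = (-1.2)·(3) + (-0.5)·(-2) + (-1.3)·(1) + 0.3 = -3.6
z1[1] = (1.1)·(3) + (0.1)·(-2) + (1.2)·(1) - 1.0 = 3.3
h = tanh(z1) = [-0.9985, 0.9973]
output = (-0.5)·(-0.9985) + (0.6)·(0.9973) + 0.7 = 1.7976

1.7976


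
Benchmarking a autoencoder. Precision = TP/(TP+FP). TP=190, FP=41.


Precision = TP/(TP+FP)
= 190/(190+41)
= 190/231 = 82.25%

82.25%


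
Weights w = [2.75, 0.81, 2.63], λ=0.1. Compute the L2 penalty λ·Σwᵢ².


‖w‖₂² = (2.75)² + (0.81)² + (2.63)²
     = 7.5625 + 0.6561 + 6.9169
     = 15.1355
λ·‖w‖₂² = 0.1·15.1355 = 1.51355

1.51355


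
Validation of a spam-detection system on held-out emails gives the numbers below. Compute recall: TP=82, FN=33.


Recall = TP/(TP+FN)
= 82/(82+33)
= 82/115 = 71.3%

71.3%


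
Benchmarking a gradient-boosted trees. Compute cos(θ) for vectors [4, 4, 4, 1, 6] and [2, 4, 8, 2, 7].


A·B = 4·2 + 4·4 + 4·8 + 1·2 + 6·7 = 100
‖A‖ = √85 = 9.2195, ‖B‖ = √137 = 11.7047
cos = 100/(√85·√137) = 100/√11645 = 0.9267

0.9267


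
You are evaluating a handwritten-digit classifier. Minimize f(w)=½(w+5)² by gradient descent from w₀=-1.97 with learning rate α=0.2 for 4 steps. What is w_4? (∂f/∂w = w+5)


step 1: grad = -1.97+5 = 3.03; w = -1.97 - 0.2·(3.03) = -2.576
step 2: grad = -2.576+5 = 2.424; w = -2.576 - 0.2·(2.424) = -3.0608
step 3: grad = -3.0608+5 = 1.9392; w = -3.0608 - 0.2·(1.9392) = -3.44864
step 4: grad = -3.44864+5 = 1.55136; w = -3.44864 - 0.2·(1.55136) = -3.758912

-3.758912


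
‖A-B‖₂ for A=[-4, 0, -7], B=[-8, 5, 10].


d = √((-4+ 8)² + (0-5)² + (-7-10)²)
  = √(16 + 25 + 289)
  = √330 = 18.1659

18.1659


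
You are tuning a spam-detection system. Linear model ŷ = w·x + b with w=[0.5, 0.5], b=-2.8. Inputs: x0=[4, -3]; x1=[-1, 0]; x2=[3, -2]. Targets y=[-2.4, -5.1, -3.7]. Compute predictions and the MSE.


ŷ0 = (0.5)·(4) + (0.5)·(-3) - 2.8 = -2.3
ŷ1 = (0.5)·(-1) + (0.5)·(0) - 2.8 = -3.3
ŷ2 = (0.5)·(3) + (0.5)·(-2) - 2.8 = -2.3
errors² = [0.01, 3.24, 1.96]
MSE = 5.2100/3 = 1.7367

1.7367


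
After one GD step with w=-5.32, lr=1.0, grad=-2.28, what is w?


w_new = w - α·∇
= -5.32 - 1.0·-2.28
= -5.32 + 2.28
= -3.04

-3.04


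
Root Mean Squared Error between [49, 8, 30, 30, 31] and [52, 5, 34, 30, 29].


MSE = 38/5 = 7.6
RMSE = √(38/5) = 2.7568

2.7568


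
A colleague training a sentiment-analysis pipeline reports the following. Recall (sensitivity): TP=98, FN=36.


Recall = TP/(TP+FN)
= 98/(98+36)
= 98/134 = 73.13%

73.13%


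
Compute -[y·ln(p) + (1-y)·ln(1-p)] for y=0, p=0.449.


BCE = -[y·ln(p) + (1-y)·ln(1-p)]
= -0 - 1·ln(1-0.449)
= -ln(0.551) = 0.596

0.596


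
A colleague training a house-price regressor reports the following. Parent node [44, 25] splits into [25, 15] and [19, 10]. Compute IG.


Parent = [44, 25], H_parent = 0.9446
H_left = 0.9544 (n=40), H_right = 0.9294 (n=29)
H_children = (40/69)·0.9544 + (29/69)·0.9294 = 0.9439
IG = 0.9446 - 0.9439 = 0.0007

0.0007


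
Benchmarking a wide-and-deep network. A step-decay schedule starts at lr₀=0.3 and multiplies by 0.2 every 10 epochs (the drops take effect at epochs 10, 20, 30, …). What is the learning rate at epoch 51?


n_drops = ⌊51/10⌋ = 5
lr = 0.3·0.2^5 = 0.3·0.00032 = 0.000096

0.000096


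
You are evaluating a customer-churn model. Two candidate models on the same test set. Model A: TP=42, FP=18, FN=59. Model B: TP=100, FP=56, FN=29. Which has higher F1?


Model A: P=42/60=0.7, R=42/101=0.4158, F1=2PR/(P+R)=2TP/(2TP+FP+FN)=84/161=0.5217
Model B: P=100/156=0.641, R=100/129=0.7752, F1=2PR/(P+R)=2TP/(2TP+FP+FN)=200/285=0.7018
0.5217 < 0.7018 → Model B

Model B


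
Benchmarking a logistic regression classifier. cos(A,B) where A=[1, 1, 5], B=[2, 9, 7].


A·B = 1·2 + 1·9 + 5·7 = 46
‖A‖ = √27 = 5.1962, ‖B‖ = √134 = 11.5758
cos = 46/(√27·√134) = 46/√3618 = 0.7648

0.7648


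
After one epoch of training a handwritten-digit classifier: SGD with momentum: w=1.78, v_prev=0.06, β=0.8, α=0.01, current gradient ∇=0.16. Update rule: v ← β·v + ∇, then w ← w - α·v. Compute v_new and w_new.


v_new = 0.8·0.06 + 0.16 = 0.048 + 0.16 = 0.208
w_new = 1.78 - 0.01·0.208 = 1.78 - 0.00208 = 1.77792

v_new=0.208, w_new=1.77792


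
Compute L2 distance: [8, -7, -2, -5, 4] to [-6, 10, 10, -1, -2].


d = √((8+ 6)² + (-7-10)² + (-2-10)² + (-5+ 1)² + (4+ 2)²)
  = √(196 + 289 + 144 + 16 + 36)
  = √681 = 26.096

26.096


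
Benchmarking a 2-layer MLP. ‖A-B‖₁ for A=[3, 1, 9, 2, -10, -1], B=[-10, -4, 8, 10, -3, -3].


d = |3+ 10| + |1+ 4| + |9-8| + |2-10| + |-10+ 3| + |-1+ 3|
  = 13 + 5 + 1 + 8 + 7 + 2
  = 36

36


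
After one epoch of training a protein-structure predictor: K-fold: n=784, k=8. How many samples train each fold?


Fold size = 784/8 = 98
Training per fold = 784 - 98 = 686

686


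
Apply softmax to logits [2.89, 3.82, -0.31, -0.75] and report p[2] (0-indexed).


Exponentials: e^2.89=17.9933, e^3.82=45.6042, e^-0.31=0.7334, e^-0.75=0.4724
Sum = 64.8033
Softmax = [0.2777, 0.7037, 0.0113, 0.0073]
p[2] = 0.7334/64.8033 = 0.0113

0.0113


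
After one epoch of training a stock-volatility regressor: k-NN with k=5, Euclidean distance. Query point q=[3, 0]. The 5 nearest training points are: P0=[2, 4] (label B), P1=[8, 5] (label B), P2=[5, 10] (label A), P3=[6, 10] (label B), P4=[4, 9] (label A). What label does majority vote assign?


d(q,P0) = 4.1231  (label B)
d(q,P1) = 7.0711  (label B)
d(q,P2) = 10.198  (label A)
d(q,P3) = 10.4403  (label B)
d(q,P4) = 9.0554  (label A)
Votes: A=2, B=3
Majority → B

B


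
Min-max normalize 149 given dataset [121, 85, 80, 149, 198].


min=80, max=198
(149-80)/(198-80) = 69/118 = 0.5847

0.5847


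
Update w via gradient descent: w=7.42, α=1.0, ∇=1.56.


w_new = w - α·∇
= 7.42 - 1.0·1.56
= 7.42 - 1.56
= 5.86

5.86


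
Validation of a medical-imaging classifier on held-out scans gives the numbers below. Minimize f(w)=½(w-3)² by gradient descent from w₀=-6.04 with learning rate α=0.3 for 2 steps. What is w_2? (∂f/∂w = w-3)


step 1: grad = -6.04-3 = -9.04; w = -6.04 - 0.3·(-9.04) = -3.328
step 2: grad = -3.328-3 = -6.328; w = -3.328 - 0.3·(-6.328) = -1.4296

-1.4296


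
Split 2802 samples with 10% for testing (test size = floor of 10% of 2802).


Test = ⌊2802·10/100⌋ = 280
Train = 2802 - 280 = 2522

Train: 2522, Test: 280


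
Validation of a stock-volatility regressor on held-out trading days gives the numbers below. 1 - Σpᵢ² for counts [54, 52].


Probabilities: [54/106, 52/106] ≈ [0.5094, 0.4906]
Σpᵢ² = (2916 + 2704)/106² = 5620/11236
Gini = 1 - Σpᵢ² = 1 - 5620/11236 = 0.4998

0.4998


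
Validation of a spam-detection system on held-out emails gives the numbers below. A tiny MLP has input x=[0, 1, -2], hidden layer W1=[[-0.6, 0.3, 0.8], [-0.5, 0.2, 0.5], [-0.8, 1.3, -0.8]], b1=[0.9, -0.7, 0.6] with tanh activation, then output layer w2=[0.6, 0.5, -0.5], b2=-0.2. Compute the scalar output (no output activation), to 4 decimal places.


z1[0] = (-0.6)·(0) + (0.3)·(1) + (0.8)·(-2) + 0.9 = -0.4
z1[1] = (-0.5)·(0) + (0.2)·(1) + (0.5)·(-2) - 0.7 = -1.5
z1[2] = (-0.8)·(0) + (1.3)·(1) + (-0.8)·(-2) + 0.6 = 3.5
h = tanh(z1) = [-0.3799, -0.9051, 0.9982]
output = (0.6)·(-0.3799) + (0.5)·(-0.9051) + (-0.5)·(0.9982) - 0.2 = -1.3796

-1.3796


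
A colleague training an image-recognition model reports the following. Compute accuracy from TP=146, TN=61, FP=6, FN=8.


Accuracy = (TP+TN)/(TP+TN+FP+FN)
= (146+61)/(221)
= 207/221 = 93.67%

93.67%


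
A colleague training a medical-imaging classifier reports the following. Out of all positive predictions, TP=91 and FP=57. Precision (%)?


Precision = TP/(TP+FP)
= 91/(91+57)
= 91/148 = 61.49%

61.49%


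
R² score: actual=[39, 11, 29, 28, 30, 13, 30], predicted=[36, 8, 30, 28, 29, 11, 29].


ȳ = 25.7143
SS_res = Σ(y-ŷ)² = 25
SS_tot = Σ(y-ȳ)² = 607.43
R² = 1 - SS_res/SS_tot = 1 - 0.0412 = 0.9588

0.9588


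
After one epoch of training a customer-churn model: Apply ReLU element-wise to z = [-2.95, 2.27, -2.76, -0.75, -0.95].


ReLU(-2.95) = max(0, -2.95) = 0.0
ReLU(2.27) = max(0, 2.27) = 2.27
ReLU(-2.76) = max(0, -2.76) = 0.0
ReLU(-0.75) = max(0, -0.75) = 0.0
ReLU(-0.95) = max(0, -0.95) = 0.0
result = [0.0, 2.27, 0.0, 0.0, 0.0]

[0.0, 2.27, 0.0, 0.0, 0.0]


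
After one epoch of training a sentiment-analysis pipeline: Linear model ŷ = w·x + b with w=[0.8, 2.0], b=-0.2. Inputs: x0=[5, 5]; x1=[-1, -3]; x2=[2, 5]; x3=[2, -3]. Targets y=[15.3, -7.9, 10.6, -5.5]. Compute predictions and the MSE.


ŷ0 = (0.8)·(5) + (2.0)·(5) - 0.2 = 13.8
ŷ1 = (0.8)·(-1) + (2.0)·(-3) - 0.2 = -7.0
ŷ2 = (0.8)·(2) + (2.0)·(5) - 0.2 = 11.4
ŷ3 = (0.8)·(2) + (2.0)·(-3) - 0.2 = -4.6
errors² = [2.25, 0.81, 0.64, 0.81]
MSE = 4.5100/4 = 1.1275

1.1275


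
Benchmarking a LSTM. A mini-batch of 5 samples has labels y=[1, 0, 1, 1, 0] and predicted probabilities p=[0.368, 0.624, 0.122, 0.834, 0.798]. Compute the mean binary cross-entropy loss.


L[0] = -ln(0.368) = 0.9997
L[1] = -ln(1-0.624) = -ln(0.376) = 0.9782
L[2] = -ln(0.122) = 2.1037
L[3] = -ln(0.834) = 0.1815
L[4] = -ln(1-0.798) = -ln(0.202) = 1.5995
mean = (0.9997 + 0.9782 + 2.1037 + 0.1815 + 1.5995)/5 = 1.1725

1.1725


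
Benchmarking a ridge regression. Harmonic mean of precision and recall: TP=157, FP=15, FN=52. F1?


Precision = 157/172 = 0.9128
Recall = 157/209 = 0.7512
F1 = 2·P·R/(P+R) = 2·TP/(2·TP+FP+FN) = 314/(314+15+52) = 314/381 = 0.8241

0.8241


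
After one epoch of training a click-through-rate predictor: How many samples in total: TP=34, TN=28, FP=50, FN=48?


Total = TP + TN + FP + FN
= 34 + 28 + 50 + 48
= 160
(Predicted positive: 84, predicted negative: 76)

160


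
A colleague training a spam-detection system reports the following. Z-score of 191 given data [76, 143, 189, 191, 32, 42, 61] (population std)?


μ = 104.8571, σ = 63.2126
z = (191 - 104.8571)/63.2126 = 1.3627

1.3627


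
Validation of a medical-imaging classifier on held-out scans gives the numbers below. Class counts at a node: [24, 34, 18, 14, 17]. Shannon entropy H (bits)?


Probabilities: [24/107, 34/107, 18/107, 14/107, 17/107] ≈ [0.2243, 0.3178, 0.1682, 0.1308, 0.1589]
H = -((24/107)·log₂(24/107) + (34/107)·log₂(34/107) + (18/107)·log₂(18/107) + (14/107)·log₂(14/107) + (17/107)·log₂(17/107))
  = 2.2474 bits

2.2474 bits


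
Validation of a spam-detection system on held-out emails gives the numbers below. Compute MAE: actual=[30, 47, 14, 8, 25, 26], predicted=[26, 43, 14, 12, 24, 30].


Absolute errors: |30-26|=4, |47-43|=4, |14-14|=0, |8-12|=4, |25-24|=1, |26-30|=4
Sum = 17
MAE = 17/6 = 17/6

17/6


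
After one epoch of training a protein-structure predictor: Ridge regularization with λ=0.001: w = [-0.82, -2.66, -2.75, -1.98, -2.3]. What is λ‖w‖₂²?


‖w‖₂² = (-0.82)² + (-2.66)² + (-2.75)² + (-1.98)² + (-2.3)²
     = 0.6724 + 7.0756 + 7.5625 + 3.9204 + 5.29
     = 24.5209
λ·‖w‖₂² = 0.001·24.5209 = 0.024521

0.024521


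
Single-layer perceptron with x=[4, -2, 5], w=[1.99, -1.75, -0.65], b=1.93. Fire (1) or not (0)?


z = (4)·(1.99) + (-2)·(-1.75) + (5)·(-0.65) + 1.93
  = 10.14
step(z) = 1 (z≥0)

1


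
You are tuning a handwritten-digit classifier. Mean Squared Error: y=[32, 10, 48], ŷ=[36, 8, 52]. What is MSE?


Squared errors: (32-36)²=16, (10-8)²=4, (48-52)²=16
Sum = 36
MSE = 36/3 = 12

12


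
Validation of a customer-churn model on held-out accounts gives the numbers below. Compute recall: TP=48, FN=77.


Recall = TP/(TP+FN)
= 48/(48+77)
= 48/125 = 38.4%

38.4%


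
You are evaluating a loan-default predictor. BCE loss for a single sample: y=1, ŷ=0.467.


BCE = -[y·ln(p) + (1-y)·ln(1-p)]
= -1·ln(0.467) - 0
= -ln(0.467) = 0.7614

0.7614


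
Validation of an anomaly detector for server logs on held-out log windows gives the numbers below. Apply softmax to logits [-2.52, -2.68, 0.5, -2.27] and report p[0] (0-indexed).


Exponentials: e^-2.52=0.0805, e^-2.68=0.0686, e^0.5=1.6487, e^-2.27=0.1033
Sum = 1.9011
Softmax = [0.0423, 0.0361, 0.8673, 0.0543]
p[0] = 0.0805/1.9011 = 0.0423

0.0423


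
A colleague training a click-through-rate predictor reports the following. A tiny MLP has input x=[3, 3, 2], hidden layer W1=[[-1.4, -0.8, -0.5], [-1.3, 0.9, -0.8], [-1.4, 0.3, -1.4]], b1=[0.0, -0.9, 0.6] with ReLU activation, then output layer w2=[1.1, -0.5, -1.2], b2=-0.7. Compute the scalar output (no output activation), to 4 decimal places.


z1[0] = (-1.4)·(3) + (-0.8)·(3) + (-0.5)·(2) + 0.0 = -7.6
z1[1] = (-1.3)·(3) + (0.9)·(3) + (-0.8)·(2) - 0.9 = -3.7
z1[2] = (-1.4)·(3) + (0.3)·(3) + (-1.4)·(2) + 0.6 = -5.5
h = ReLU(z1) = [0.0, 0.0, 0.0]
output = (1.1)·(0.0) + (-0.5)·(0.0) + (-1.2)·(0.0) - 0.7 = -0.7

-0.7


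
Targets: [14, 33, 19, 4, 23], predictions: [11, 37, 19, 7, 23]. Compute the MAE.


Absolute errors: |14-11|=3, |33-37|=4, |19-19|=0, |4-7|=3, |23-23|=0
Sum = 10
MAE = 10/5 = 2

2


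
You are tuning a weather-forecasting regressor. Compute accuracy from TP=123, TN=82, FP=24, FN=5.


Accuracy = (TP+TN)/(TP+TN+FP+FN)
= (123+82)/(234)
= 205/234 = 87.61%

87.61%


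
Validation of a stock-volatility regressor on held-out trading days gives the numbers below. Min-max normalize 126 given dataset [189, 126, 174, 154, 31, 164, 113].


min=31, max=189
(126-31)/(189-31) = 95/158 = 0.6013

0.6013


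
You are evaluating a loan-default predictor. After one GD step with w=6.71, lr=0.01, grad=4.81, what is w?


w_new = w - α·∇
= 6.71 - 0.01·4.81
= 6.71 - 0.0481
= 6.6619

6.6619


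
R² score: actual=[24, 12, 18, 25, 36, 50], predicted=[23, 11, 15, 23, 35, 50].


ȳ = 27.5
SS_res = Σ(y-ŷ)² = 16
SS_tot = Σ(y-ȳ)² = 927.5
R² = 1 - SS_res/SS_tot = 1 - 0.0173 = 0.9827

0.9827


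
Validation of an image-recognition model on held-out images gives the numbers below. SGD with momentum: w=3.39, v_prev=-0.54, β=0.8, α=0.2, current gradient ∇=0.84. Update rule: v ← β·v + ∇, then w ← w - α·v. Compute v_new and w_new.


v_new = 0.8·-0.54 + 0.84 = -0.432 + 0.84 = 0.408
w_new = 3.39 - 0.2·0.408 = 3.39 - 0.0816 = 3.3084

v_new=0.408, w_new=3.3084


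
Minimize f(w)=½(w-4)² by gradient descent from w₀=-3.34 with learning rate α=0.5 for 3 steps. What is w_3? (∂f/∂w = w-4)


step 1: grad = -3.34-4 = -7.34; w = -3.34 - 0.5·(-7.34) = 0.33
step 2: grad = 0.33-4 = -3.67; w = 0.33 - 0.5·(-3.67) = 2.165
step 3: grad = 2.165-4 = -1.835; w = 2.165 - 0.5·(-1.835) = 3.0825

3.0825


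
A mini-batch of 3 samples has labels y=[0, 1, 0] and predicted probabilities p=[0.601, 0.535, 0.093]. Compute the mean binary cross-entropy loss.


L[0] = -ln(1-0.601) = -ln(0.399) = 0.9188
L[1] = -ln(0.535) = 0.6255
L[2] = -ln(1-0.093) = -ln(0.907) = 0.0976
mean = (0.9188 + 0.6255 + 0.0976)/3 = 0.5473

0.5473


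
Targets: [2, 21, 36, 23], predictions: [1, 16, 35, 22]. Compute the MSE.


Squared errors: (2-1)²=1, (21-16)²=25, (36-35)²=1, (23-22)²=1
Sum = 28
MSE = 28/4 = 7

7


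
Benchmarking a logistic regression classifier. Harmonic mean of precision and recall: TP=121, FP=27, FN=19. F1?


Precision = 121/148 = 0.8176
Recall = 121/140 = 0.8643
F1 = 2·P·R/(P+R) = 2·TP/(2·TP+FP+FN) = 242/(242+27+19) = 242/288 = 0.8403

0.8403


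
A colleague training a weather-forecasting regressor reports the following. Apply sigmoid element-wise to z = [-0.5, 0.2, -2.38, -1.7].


σ(-0.5) = 1/(1+e^0.5) = 0.3775
σ(0.2) = 1/(1+e^-0.2) = 0.5498
σ(-2.38) = 1/(1+e^2.38) = 0.0847
σ(-1.7) = 1/(1+e^1.7) = 0.1545
result = [0.3775, 0.5498, 0.0847, 0.1545]

[0.3775, 0.5498, 0.0847, 0.1545]


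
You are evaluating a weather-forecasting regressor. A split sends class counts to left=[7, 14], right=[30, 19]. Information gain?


Parent = [37, 33], H_parent = 0.9976
H_left = 0.9183 (n=21), H_right = 0.9633 (n=49)
H_children = (21/70)·0.9183 + (49/70)·0.9633 = 0.9498
IG = 0.9976 - 0.9498 = 0.0478

0.0478


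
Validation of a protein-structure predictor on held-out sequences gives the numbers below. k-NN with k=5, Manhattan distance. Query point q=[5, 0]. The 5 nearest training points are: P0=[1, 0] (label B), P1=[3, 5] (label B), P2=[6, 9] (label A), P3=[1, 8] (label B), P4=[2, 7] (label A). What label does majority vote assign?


d(q,P0) = 4  (label B)
d(q,P1) = 7  (label B)
d(q,P2) = 10  (label A)
d(q,P3) = 12  (label B)
d(q,P4) = 10  (label A)
Votes: A=2, B=3
Majority → B

B


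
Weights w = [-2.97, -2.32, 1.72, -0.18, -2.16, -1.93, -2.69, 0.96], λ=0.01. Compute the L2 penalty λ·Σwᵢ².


‖w‖₂² = (-2.97)² + (-2.32)² + (1.72)² + (-0.18)² + (-2.16)² + (-1.93)² + (-2.69)² + (0.96)²
     = 8.8209 + 5.3824 + 2.9584 + 0.0324 + 4.6656 + 3.7249 + 7.2361 + 0.9216
     = 33.7423
λ·‖w‖₂² = 0.01·33.7423 = 0.337423

0.337423


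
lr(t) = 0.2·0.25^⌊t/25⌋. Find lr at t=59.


n_drops = ⌊59/25⌋ = 2
lr = 0.2·0.25^2 = 0.2·0.0625 = 0.0125

0.0125


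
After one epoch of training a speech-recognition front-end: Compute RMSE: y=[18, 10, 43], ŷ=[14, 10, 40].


MSE = 25/3 = 8.3333
RMSE = √(25/3) = 2.8868

2.8868


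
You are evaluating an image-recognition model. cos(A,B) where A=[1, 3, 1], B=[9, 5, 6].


A·B = 1·9 + 3·5 + 1·6 = 30
‖A‖ = √11 = 3.3166, ‖B‖ = √142 = 11.9164
cos = 30/(√11·√142) = 30/√1562 = 0.7591

0.7591


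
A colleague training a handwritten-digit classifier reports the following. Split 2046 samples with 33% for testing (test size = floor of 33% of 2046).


Test = ⌊2046·33/100⌋ = 675
Train = 2046 - 675 = 1371

Train: 1371, Test: 675


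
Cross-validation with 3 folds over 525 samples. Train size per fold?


Fold size = 525/3 = 175
Training per fold = 525 - 175 = 350

350


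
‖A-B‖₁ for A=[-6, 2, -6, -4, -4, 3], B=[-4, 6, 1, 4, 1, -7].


d = |-6+ 4| + |2-6| + |-6-1| + |-4-4| + |-4-1| + |3+ 7|
  = 2 + 4 + 7 + 8 + 5 + 10
  = 36

36


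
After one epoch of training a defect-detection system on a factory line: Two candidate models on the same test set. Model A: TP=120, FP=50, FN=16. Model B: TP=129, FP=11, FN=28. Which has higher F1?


Model A: P=120/170=0.7059, R=120/136=0.8824, F1=2PR/(P+R)=2TP/(2TP+FP+FN)=240/306=0.7843
Model B: P=129/140=0.9214, R=129/157=0.8217, F1=2PR/(P+R)=2TP/(2TP+FP+FN)=258/297=0.8687
0.7843 < 0.8687 → Model B

Model B


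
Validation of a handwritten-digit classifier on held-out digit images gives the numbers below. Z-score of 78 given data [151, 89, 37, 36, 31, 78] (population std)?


μ = 70.3333, σ = 42.3307
z = (78 - 70.3333)/42.3307 = 0.1811

0.1811


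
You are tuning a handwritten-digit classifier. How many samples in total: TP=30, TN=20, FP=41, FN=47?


Total = TP + TN + FP + FN
= 30 + 20 + 41 + 47
= 138
(Predicted positive: 71, predicted negative: 67)

138


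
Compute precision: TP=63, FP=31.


Precision = TP/(TP+FP)
= 63/(63+31)
= 63/94 = 67.02%

67.02%


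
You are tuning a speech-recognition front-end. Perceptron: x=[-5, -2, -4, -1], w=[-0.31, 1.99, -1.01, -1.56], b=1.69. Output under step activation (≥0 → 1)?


z = (-5)·(-0.31) + (-2)·(1.99) + (-4)·(-1.01) + (-1)·(-1.56) + 1.69
  = 4.86
step(z) = 1 (z≥0)

1


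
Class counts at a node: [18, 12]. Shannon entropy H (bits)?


Probabilities: [18/30, 12/30] ≈ [0.6, 0.4]
H = -((18/30)·log₂(18/30) + (12/30)·log₂(12/30))
  = 0.971 bits

0.971 bits


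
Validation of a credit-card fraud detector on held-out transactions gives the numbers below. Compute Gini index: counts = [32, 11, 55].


Probabilities: [32/98, 11/98, 55/98] ≈ [0.3265, 0.1122, 0.5612]
Σpᵢ² = (1024 + 121 + 3025)/98² = 4170/9604
Gini = 1 - Σpᵢ² = 1 - 4170/9604 = 0.5658

0.5658


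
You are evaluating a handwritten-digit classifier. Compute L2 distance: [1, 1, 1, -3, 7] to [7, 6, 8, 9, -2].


d = √((1-7)² + (1-6)² + (1-8)² + (-3-9)² + (7+ 2)²)
  = √(36 + 25 + 49 + 144 + 81)
  = √335 = 18.303

18.303


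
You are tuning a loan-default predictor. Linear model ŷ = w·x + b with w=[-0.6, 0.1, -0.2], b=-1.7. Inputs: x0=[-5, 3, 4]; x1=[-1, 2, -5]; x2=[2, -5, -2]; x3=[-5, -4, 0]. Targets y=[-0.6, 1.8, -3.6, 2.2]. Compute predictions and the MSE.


ŷ0 = (-0.6)·(-5) + (0.1)·(3) + (-0.2)·(4) - 1.7 = 0.8
ŷ1 = (-0.6)·(-1) + (0.1)·(2) + (-0.2)·(-5) - 1.7 = 0.1
ŷ2 = (-0.6)·(2) + (0.1)·(-5) + (-0.2)·(-2) - 1.7 = -3.0
ŷ3 = (-0.6)·(-5) + (0.1)·(-4) + (-0.2)·(0) - 1.7 = 0.9
errors² = [1.96, 2.89, 0.36, 1.69]
MSE = 6.9000/4 = 1.725

1.725


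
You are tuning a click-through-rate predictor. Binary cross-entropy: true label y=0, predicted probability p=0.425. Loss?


BCE = -[y·ln(p) + (1-y)·ln(1-p)]
= -0 - 1·ln(1-0.425)
= -ln(0.575) = 0.5534

0.5534


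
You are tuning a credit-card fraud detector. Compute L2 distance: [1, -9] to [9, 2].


d = √((1-9)² + (-9-2)²)
  = √(64 + 121)
  = √185 = 13.6015

13.6015


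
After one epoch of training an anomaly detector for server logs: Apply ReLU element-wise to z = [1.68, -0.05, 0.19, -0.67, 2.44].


ReLU(1.68) = max(0, 1.68) = 1.68
ReLU(-0.05) = max(0, -0.05) = 0.0
ReLU(0.19) = max(0, 0.19) = 0.19
ReLU(-0.67) = max(0, -0.67) = 0.0
ReLU(2.44) = max(0, 2.44) = 2.44
result = [1.68, 0.0, 0.19, 0.0, 2.44]

[1.68, 0.0, 0.19, 0.0, 2.44]


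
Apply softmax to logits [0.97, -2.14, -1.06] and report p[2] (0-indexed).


Exponentials: e^0.97=2.6379, e^-2.14=0.1177, e^-1.06=0.3465
Sum = 3.1021
Softmax = [0.8504, 0.0379, 0.1117]
p[2] = 0.3465/3.1021 = 0.1117

0.1117


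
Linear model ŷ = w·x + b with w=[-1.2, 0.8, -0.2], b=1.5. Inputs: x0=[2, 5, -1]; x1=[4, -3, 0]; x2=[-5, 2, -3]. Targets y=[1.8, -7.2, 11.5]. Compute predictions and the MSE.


ŷ0 = (-1.2)·(2) + (0.8)·(5) + (-0.2)·(-1) + 1.5 = 3.3
ŷ1 = (-1.2)·(4) + (0.8)·(-3) + (-0.2)·(0) + 1.5 = -5.7
ŷ2 = (-1.2)·(-5) + (0.8)·(2) + (-0.2)·(-3) + 1.5 = 9.7
errors² = [2.25, 2.25, 3.24]
MSE = 7.7400/3 = 2.58

2.58


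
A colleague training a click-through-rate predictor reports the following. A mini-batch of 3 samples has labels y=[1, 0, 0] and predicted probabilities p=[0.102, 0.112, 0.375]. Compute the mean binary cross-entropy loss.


L[0] = -ln(0.102) = 2.2828
L[1] = -ln(1-0.112) = -ln(0.888) = 0.1188
L[2] = -ln(1-0.375) = -ln(0.625) = 0.47
mean = (2.2828 + 0.1188 + 0.47)/3 = 0.9572

0.9572


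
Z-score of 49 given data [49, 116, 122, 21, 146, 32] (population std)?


μ = 81, σ = 48.573
z = (49 - 81)/48.573 = -0.6588

-0.6588


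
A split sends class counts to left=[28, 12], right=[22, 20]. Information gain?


Parent = [50, 32], H_parent = 0.965
H_left = 0.8813 (n=40), H_right = 0.9984 (n=42)
H_children = (40/82)·0.8813 + (42/82)·0.9984 = 0.9413
IG = 0.965 - 0.9413 = 0.0237

0.0237


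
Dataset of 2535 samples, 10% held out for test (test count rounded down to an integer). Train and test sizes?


Test = ⌊2535·10/100⌋ = 253
Train = 2535 - 253 = 2282

Train: 2282, Test: 253


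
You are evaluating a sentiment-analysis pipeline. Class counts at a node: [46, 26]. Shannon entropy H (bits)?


Probabilities: [46/72, 26/72] ≈ [0.6389, 0.3611]
H = -((46/72)·log₂(46/72) + (26/72)·log₂(26/72))
  = 0.9436 bits

0.9436 bits


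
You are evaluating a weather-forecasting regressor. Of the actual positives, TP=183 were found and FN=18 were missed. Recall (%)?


Recall = TP/(TP+FN)
= 183/(183+18)
= 183/201 = 91.04%

91.04%


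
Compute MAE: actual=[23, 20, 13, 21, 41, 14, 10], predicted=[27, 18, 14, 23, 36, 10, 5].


Absolute errors: |23-27|=4, |20-18|=2, |13-14|=1, |21-23|=2, |41-36|=5, |14-10|=4, |10-5|=5
Sum = 23
MAE = 23/7 = 23/7

23/7


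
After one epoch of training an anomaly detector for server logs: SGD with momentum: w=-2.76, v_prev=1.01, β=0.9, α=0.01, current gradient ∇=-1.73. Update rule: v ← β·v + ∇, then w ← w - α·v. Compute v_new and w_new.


v_new = 0.9·1.01 - 1.73 = 0.909 - 1.73 = -0.821
w_new = -2.76 - 0.01·-0.821 = -2.76 + 0.00821 = -2.75179

v_new=-0.821, w_new=-2.75179


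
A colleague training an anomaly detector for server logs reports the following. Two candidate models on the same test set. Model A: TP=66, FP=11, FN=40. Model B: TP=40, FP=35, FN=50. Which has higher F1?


Model A: P=66/77=0.8571, R=66/106=0.6226, F1=2PR/(P+R)=2TP/(2TP+FP+FN)=132/183=0.7213
Model B: P=40/75=0.5333, R=40/90=0.4444, F1=2PR/(P+R)=2TP/(2TP+FP+FN)=80/165=0.4848
0.7213 > 0.4848 → Model A

Model A


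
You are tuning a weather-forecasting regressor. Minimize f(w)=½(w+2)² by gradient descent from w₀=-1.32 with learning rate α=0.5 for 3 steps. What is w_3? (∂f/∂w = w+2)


step 1: grad = -1.32+2 = 0.68; w = -1.32 - 0.5·(0.68) = -1.66
step 2: grad = -1.66+2 = 0.34; w = -1.66 - 0.5·(0.34) = -1.83
step 3: grad = -1.83+2 = 0.17; w = -1.83 - 0.5·(0.17) = -1.915

-1.915


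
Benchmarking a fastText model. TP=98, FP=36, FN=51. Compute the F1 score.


Precision = 98/134 = 0.7313
Recall = 98/149 = 0.6577
F1 = 2·P·R/(P+R) = 2·TP/(2·TP+FP+FN) = 196/(196+36+51) = 196/283 = 0.6926

0.6926


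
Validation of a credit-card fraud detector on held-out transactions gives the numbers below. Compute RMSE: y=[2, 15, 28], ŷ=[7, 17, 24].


MSE = 45/3 = 15
RMSE = √(45/3) = 3.873

3.873


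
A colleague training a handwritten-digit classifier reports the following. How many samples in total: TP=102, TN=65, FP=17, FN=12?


Total = TP + TN + FP + FN
= 102 + 65 + 17 + 12
= 196
(Predicted positive: 119, predicted negative: 77)

196


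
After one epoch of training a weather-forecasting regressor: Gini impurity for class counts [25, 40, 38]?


Probabilities: [25/103, 40/103, 38/103] ≈ [0.2427, 0.3883, 0.3689]
Σpᵢ² = (625 + 1600 + 1444)/103² = 3669/10609
Gini = 1 - Σpᵢ² = 1 - 3669/10609 = 0.6542

0.6542


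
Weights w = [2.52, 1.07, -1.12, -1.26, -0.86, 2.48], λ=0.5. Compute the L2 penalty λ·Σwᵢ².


‖w‖₂² = (2.52)² + (1.07)² + (-1.12)² + (-1.26)² + (-0.86)² + (2.48)²
     = 6.3504 + 1.1449 + 1.2544 + 1.5876 + 0.7396 + 6.1504
     = 17.2273
λ·‖w‖₂² = 0.5·17.2273 = 8.61365

8.61365


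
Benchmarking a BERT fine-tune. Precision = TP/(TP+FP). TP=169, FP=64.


Precision = TP/(TP+FP)
= 169/(169+64)
= 169/233 = 72.53%

72.53%


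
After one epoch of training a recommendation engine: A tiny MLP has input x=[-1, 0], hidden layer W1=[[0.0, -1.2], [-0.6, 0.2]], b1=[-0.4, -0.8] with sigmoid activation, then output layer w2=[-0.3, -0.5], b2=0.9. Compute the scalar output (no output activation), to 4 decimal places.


z1[0] = (0.0)·(-1) + (-1.2)·(0) - 0.4 = -0.4
z1[1] = (-0.6)·(-1) + (0.2)·(0) - 0.8 = -0.2
h = sigmoid(z1) = [0.4013, 0.4502]
output = (-0.3)·(0.4013) + (-0.5)·(0.4502) + 0.9 = 0.5545

0.5545


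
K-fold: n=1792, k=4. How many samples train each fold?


Fold size = 1792/4 = 448
Training per fold = 1792 - 448 = 1344

1344


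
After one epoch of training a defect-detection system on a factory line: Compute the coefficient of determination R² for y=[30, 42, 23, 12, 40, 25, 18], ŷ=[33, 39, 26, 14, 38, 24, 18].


ȳ = 27.1429
SS_res = Σ(y-ŷ)² = 36
SS_tot = Σ(y-ȳ)² = 728.86
R² = 1 - SS_res/SS_tot = 1 - 0.0494 = 0.9506

0.9506


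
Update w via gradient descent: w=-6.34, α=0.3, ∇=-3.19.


w_new = w - α·∇
= -6.34 - 0.3·-3.19
= -6.34 + 0.957
= -5.383

-5.383


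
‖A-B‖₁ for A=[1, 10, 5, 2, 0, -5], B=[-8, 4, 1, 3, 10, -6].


d = |1+ 8| + |10-4| + |5-1| + |2-3| + |0-10| + |-5+ 6|
  = 9 + 6 + 4 + 1 + 10 + 1
  = 31

31


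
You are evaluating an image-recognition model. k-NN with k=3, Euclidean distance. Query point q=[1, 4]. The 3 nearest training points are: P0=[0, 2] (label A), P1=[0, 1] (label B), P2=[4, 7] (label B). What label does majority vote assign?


d(q,P0) = 2.2361  (label A)
d(q,P1) = 3.1623  (label B)
d(q,P2) = 4.2426  (label B)
Votes: A=1, B=2
Majority → B

B
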